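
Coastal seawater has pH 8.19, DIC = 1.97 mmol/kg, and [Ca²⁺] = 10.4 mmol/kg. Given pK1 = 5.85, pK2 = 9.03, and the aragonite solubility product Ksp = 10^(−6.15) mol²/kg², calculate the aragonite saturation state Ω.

α₂ = 1 / (1 + [H⁺]/K2 + [H⁺]²/(K1K2)) = 1 / (1 + 10^+0.84 + 10^-1.50)
   = 1 / (1 + 6.9183 + 0.031623) = 1/7.9499 = 0.1258
[CO3²⁻] = α₂ × DIC = 0.1258 × 1.97 = 0.2478 mmol/kg
Ksp = 10^(−6.15) = 7.079×10^-7
Ω = [Ca²⁺][CO3²⁻]/Ksp = (10.4×10^-3)(2.478×10^-4) / 7.079×10^-7 = 3.64

Ω = 3.64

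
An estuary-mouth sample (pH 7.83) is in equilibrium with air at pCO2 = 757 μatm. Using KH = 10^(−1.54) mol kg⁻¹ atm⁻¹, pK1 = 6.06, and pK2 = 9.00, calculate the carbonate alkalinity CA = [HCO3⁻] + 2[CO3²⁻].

[CO2*] = KH · pCO2 = 10^(−1.54) × 757×10^-6 = 2.183×10^-5 mol/kg
α₀ = 1/(1 + K1/[H⁺] + K1K2/[H⁺]²) = 1/(1 + 10^+1.77 + 10^+0.60) = 0.01566
DIC = [CO2*]/α₀ = 2.183×10^-5 / 0.01566 = 1.394 mmol/kg
CA = (α₁ + 2α₂)·DIC = (0.9220 + 2×0.06234) × 1.394 = 1.46 mmol/kg

CA = 1.46 mmol/kg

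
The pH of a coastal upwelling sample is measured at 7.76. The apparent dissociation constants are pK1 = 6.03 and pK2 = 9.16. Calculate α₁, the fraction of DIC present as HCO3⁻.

α₁ = 0.945

α₁ = 1 / (1 + [H⁺]/K1 + K2/[H⁺]) = 1 / (1 + 10^-1.73 + 10^-1.40)
   = 1 / (1 + 0.018621 + 0.039811) = 1/1.0584 = 0.9448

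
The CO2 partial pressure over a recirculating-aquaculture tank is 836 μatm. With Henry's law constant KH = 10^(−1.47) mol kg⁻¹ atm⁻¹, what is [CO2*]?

KH = 10^(−1.47) = 3.388×10^-2 mol kg⁻¹ atm⁻¹
[CO2*] = KH · pCO2 = 3.388×10^-2 × 836×10^-6 atm = 2.83×10^-5 mol/kg

[CO2*] = 28.3 μmol/kg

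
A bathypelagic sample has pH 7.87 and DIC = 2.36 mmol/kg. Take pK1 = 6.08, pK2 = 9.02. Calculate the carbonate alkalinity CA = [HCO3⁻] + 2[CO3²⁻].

CA = 2.48 mmol/kg

CA = [HCO3⁻] + 2[CO3²⁻] = (α₁ + 2α₂)·DIC
At pH 7.87: [H⁺]/K1 = 10^-1.79 = 0.016218, K2/[H⁺] = 10^-1.15 = 0.070795
α₁ = 1/(1 + 0.016218 + 0.070795) = 1/1.0870 = 0.9200; α₂ = α₁·K2/[H⁺] = 0.06513
α₁ + 2α₂ = 1.0502
CA = 1.0502 × 2.36 = 2.48 mmol/kg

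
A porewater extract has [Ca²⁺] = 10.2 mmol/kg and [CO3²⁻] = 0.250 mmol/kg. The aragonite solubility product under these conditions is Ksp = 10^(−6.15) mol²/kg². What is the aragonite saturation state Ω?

Ω = 3.60

Ksp = 10^(−6.15) = 7.079×10^-7
Ω = [Ca²⁺][CO3²⁻]/Ksp = (10.2×10^-3)(0.250×10^-3) / 7.079×10^-7 = 3.60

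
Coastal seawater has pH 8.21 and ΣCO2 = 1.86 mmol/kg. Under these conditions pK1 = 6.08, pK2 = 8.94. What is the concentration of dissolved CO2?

α₀ = 1 / (1 + K1/[H⁺] + K1K2/[H⁺]²) = 1 / (1 + 10^+2.13 + 10^+1.40)
   = 1 / (1 + 134.90 + 25.119) = 1/161.02 = 0.006211
[CO2*] = α₀ × DIC = 0.006211 × 1.86 = 0.0116 mmol/kg = 11.6 μmol/kg

[CO2*] = 11.6 μmol/kg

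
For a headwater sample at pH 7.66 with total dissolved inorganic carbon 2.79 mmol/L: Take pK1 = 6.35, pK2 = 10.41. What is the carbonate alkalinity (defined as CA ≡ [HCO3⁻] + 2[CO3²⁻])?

CA = 2.66 mmol/L

CA = [HCO3⁻] + 2[CO3²⁻] = (α₁ + 2α₂)·DIC
At pH 7.66: [H⁺]/K1 = 10^-1.31 = 0.048978, K2/[H⁺] = 10^-2.75 = 0.0017783
α₁ = 1/(1 + 0.048978 + 0.0017783) = 1/1.0508 = 0.9517; α₂ = α₁·K2/[H⁺] = 0.001692
α₁ + 2α₂ = 0.9551
CA = 0.9551 × 2.79 = 2.66 mmol/L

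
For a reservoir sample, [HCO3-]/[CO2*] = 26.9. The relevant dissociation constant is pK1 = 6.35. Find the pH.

pH = 7.78

From K1 = [H⁺][HCO3-]/[CO2*]:  pH = pK1 + log₁₀([HCO3-]/[CO2*])
log₁₀(26.9) = +1.430
pH = 6.35 + (+1.430) = 7.78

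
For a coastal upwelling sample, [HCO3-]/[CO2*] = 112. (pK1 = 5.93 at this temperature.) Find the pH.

From K1 = [H⁺][HCO3-]/[CO2*]:  pH = pK1 + log₁₀([HCO3-]/[CO2*])
log₁₀(112) = +2.049
pH = 5.93 + (+2.049) = 7.98

pH = 7.98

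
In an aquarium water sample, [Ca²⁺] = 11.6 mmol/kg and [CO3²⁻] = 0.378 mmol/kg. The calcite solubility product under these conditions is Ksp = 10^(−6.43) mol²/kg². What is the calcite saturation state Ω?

Ksp = 10^(−6.43) = 3.715×10^-7
Ω = [Ca²⁺][CO3²⁻]/Ksp = (11.6×10^-3)(0.378×10^-3) / 3.715×10^-7 = 11.8

Ω = 11.8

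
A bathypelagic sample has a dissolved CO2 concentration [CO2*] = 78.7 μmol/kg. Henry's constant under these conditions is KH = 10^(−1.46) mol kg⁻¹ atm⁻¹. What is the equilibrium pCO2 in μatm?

pCO2 = 2270 μatm

KH = 10^(−1.46) = 3.467×10^-2 mol kg⁻¹ atm⁻¹
pCO2 = [CO2*]/KH = 78.7×10^-6 / 3.467×10^-2 = 2.27×10^-3 atm = 2270 μatm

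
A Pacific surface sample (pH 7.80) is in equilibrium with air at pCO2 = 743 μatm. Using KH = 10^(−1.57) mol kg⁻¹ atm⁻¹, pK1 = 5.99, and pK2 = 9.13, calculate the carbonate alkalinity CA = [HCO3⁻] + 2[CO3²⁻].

[CO2*] = KH · pCO2 = 10^(−1.57) × 743×10^-6 = 2.000×10^-5 mol/kg
α₀ = 1/(1 + K1/[H⁺] + K1K2/[H⁺]²) = 1/(1 + 10^+1.81 + 10^+0.48) = 0.01458
DIC = [CO2*]/α₀ = 2.000×10^-5 / 0.01458 = 1.372 mmol/kg
CA = (α₁ + 2α₂)·DIC = (0.9414 + 2×0.04403) × 1.372 = 1.41 mmol/kg

CA = 1.41 mmol/kg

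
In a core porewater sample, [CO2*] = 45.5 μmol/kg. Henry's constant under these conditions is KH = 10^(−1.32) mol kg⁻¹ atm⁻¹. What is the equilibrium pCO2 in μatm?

KH = 10^(−1.32) = 4.786×10^-2 mol kg⁻¹ atm⁻¹
pCO2 = [CO2*]/KH = 45.5×10^-6 / 4.786×10^-2 = 9.51×10^-4 atm = 951 μatm

pCO2 = 951 μatm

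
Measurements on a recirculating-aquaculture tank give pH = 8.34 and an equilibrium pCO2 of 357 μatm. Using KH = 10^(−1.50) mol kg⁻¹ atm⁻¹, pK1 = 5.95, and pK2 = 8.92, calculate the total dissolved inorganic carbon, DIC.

[CO2*] = KH · pCO2 = 10^(−1.50) × 357×10^-6 = 1.129×10^-5 mol/kg
α₀ = 1/(1 + K1/[H⁺] + K1K2/[H⁺]²) = 1/(1 + 10^+2.39 + 10^+1.81) = 0.003215
DIC = [CO2*]/α₀ = 1.129×10^-5 / 0.003215 = 3.51 mmol/kg

DIC = 3.51 mmol/kg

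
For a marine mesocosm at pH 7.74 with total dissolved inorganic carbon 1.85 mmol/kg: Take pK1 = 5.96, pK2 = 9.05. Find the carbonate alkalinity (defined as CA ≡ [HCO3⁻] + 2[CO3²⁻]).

CA = [HCO3⁻] + 2[CO3²⁻] = (α₁ + 2α₂)·DIC
At pH 7.74: [H⁺]/K1 = 10^-1.78 = 0.016596, K2/[H⁺] = 10^-1.31 = 0.048978
α₁ = 1/(1 + 0.016596 + 0.048978) = 1/1.0656 = 0.9385; α₂ = α₁·K2/[H⁺] = 0.04596
α₁ + 2α₂ = 1.0304
CA = 1.0304 × 1.85 = 1.91 mmol/kg

CA = 1.91 mmol/kg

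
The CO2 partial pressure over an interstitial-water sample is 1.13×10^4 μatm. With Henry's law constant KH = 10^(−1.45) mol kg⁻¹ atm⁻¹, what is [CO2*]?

[CO2*] = 401 μmol/kg

KH = 10^(−1.45) = 3.548×10^-2 mol kg⁻¹ atm⁻¹
[CO2*] = KH · pCO2 = 3.548×10^-2 × 1.13×10^4×10^-6 atm = 4.01×10^-4 mol/kg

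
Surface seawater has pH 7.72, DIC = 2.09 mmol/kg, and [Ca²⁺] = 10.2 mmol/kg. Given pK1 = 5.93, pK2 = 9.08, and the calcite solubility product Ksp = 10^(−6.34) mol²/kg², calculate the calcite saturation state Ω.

α₂ = 1 / (1 + [H⁺]/K2 + [H⁺]²/(K1K2)) = 1 / (1 + 10^+1.36 + 10^-0.43)
   = 1 / (1 + 22.909 + 0.37154) = 1/24.280 = 0.04119
[CO3²⁻] = α₂ × DIC = 0.04119 × 2.09 = 0.08608 mmol/kg
Ksp = 10^(−6.34) = 4.571×10^-7
Ω = [Ca²⁺][CO3²⁻]/Ksp = (10.2×10^-3)(8.608×10^-5) / 4.571×10^-7 = 1.92

Ω = 1.92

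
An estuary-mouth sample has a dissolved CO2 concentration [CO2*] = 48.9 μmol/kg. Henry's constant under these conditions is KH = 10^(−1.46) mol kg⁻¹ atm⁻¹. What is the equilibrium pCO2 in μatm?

KH = 10^(−1.46) = 3.467×10^-2 mol kg⁻¹ atm⁻¹
pCO2 = [CO2*]/KH = 48.9×10^-6 / 3.467×10^-2 = 1.41×10^-3 atm = 1410 μatm

pCO2 = 1410 μatm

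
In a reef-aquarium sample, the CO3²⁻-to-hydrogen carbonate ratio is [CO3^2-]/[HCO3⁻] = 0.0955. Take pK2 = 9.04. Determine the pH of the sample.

pH = 8.02

From K2 = [H⁺][CO3^2-]/[HCO3⁻]:  pH = pK2 + log₁₀([CO3^2-]/[HCO3⁻])
log₁₀(0.0955) = -1.020
pH = 9.04 + (-1.020) = 8.02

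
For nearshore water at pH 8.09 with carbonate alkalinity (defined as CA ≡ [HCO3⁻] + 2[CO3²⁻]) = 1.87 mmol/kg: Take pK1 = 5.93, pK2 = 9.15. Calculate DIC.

DIC = 1.74 mmol/kg

CA = [HCO3⁻] + 2[CO3²⁻] = (α₁ + 2α₂)·DIC
At pH 8.09: [H⁺]/K1 = 10^-2.16 = 0.0069183, K2/[H⁺] = 10^-1.06 = 0.087096
α₁ = 1/(1 + 0.0069183 + 0.087096) = 1/1.0940 = 0.9141; α₂ = α₁·K2/[H⁺] = 0.07961
α₁ + 2α₂ = 1.0733
DIC = CA / (α₁ + 2α₂) = 1.87 / 1.0733 = 1.74 mmol/kg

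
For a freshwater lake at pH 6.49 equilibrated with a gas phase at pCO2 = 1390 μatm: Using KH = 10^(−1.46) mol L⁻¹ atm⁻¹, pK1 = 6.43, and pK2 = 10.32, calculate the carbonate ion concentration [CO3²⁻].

[CO2*] = KH · pCO2 = 10^(−1.46) × 1390×10^-6 = 4.820×10^-5 mol/L
α₀ = 1/(1 + K1/[H⁺] + K1K2/[H⁺]²) = 1/(1 + 10^+0.06 + 10^-3.77) = 0.4655
DIC = [CO2*]/α₀ = 4.820×10^-5 / 0.4655 = 0.1035 mmol/L
[CO3²⁻] = α₂·DIC; α₂ = 7.905×10^-5, so [CO3²⁻] = 7.905×10^-5 × 0.1035 = 8.18×10^-6 mmol/L = 0.00818 μmol/L

[CO3²⁻] = 0.00818 μmol/L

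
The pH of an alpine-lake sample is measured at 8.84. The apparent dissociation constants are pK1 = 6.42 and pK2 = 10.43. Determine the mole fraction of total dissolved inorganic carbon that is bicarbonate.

α₁ = 0.971

α₁ = 1 / (1 + [H⁺]/K1 + K2/[H⁺]) = 1 / (1 + 10^-2.42 + 10^-1.59)
   = 1 / (1 + 0.0038019 + 0.025704) = 1/1.0295 = 0.9713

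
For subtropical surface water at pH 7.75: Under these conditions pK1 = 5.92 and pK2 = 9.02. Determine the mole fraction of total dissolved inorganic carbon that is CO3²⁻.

α₂ = 0.0503

α₂ = 1 / (1 + [H⁺]/K2 + [H⁺]²/(K1K2)) = 1 / (1 + 10^+1.27 + 10^-0.56)
   = 1 / (1 + 18.621 + 0.27542) = 1/19.896 = 0.05026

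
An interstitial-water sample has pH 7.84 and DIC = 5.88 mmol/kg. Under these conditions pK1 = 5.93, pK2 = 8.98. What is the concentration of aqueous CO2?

[CO2*] = 0.0667 mmol/kg

α₀ = 1 / (1 + K1/[H⁺] + K1K2/[H⁺]²) = 1 / (1 + 10^+1.91 + 10^+0.77)
   = 1 / (1 + 81.283 + 5.8884) = 1/88.171 = 0.01134
[CO2*] = α₀ × DIC = 0.01134 × 5.88 = 0.0667 mmol/kg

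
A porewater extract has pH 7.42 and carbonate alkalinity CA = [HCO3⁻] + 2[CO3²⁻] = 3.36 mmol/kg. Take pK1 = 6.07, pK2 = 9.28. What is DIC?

CA = [HCO3⁻] + 2[CO3²⁻] = (α₁ + 2α₂)·DIC
At pH 7.42: [H⁺]/K1 = 10^-1.35 = 0.044668, K2/[H⁺] = 10^-1.86 = 0.013804
α₁ = 1/(1 + 0.044668 + 0.013804) = 1/1.0585 = 0.9448; α₂ = α₁·K2/[H⁺] = 0.01304
α₁ + 2α₂ = 0.9708
DIC = CA / (α₁ + 2α₂) = 3.36 / 0.9708 = 3.46 mmol/kg

DIC = 3.46 mmol/kg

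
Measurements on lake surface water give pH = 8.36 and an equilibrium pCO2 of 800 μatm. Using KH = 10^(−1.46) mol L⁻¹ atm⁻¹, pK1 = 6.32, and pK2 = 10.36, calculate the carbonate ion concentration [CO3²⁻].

[CO3²⁻] = 0.0304 mmol/L

[CO2*] = KH · pCO2 = 10^(−1.46) × 800×10^-6 = 2.774×10^-5 mol/L
α₀ = 1/(1 + K1/[H⁺] + K1K2/[H⁺]²) = 1/(1 + 10^+2.04 + 10^+0.04) = 0.008949
DIC = [CO2*]/α₀ = 2.774×10^-5 / 0.008949 = 3.100 mmol/L
[CO3²⁻] = α₂·DIC; α₂ = 0.009812, so [CO3²⁻] = 0.009812 × 3.100 = 0.0304 mmol/L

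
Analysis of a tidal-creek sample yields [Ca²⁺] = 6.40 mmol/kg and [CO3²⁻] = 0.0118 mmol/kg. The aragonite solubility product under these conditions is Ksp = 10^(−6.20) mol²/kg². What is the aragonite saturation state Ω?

Ksp = 10^(−6.20) = 6.310×10^-7
Ω = [Ca²⁺][CO3²⁻]/Ksp = (6.40×10^-3)(0.0118×10^-3) / 6.310×10^-7 = 0.120

Ω = 0.120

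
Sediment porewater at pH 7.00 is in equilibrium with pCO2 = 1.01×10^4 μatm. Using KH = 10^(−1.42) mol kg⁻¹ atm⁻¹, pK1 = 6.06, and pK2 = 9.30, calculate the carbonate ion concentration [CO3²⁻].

[CO2*] = KH · pCO2 = 10^(−1.42) × 1.01×10^4×10^-6 = 3.840×10^-4 mol/kg
α₀ = 1/(1 + K1/[H⁺] + K1K2/[H⁺]²) = 1/(1 + 10^+0.94 + 10^-1.36) = 0.1025
DIC = [CO2*]/α₀ = 3.840×10^-4 / 0.1025 = 3.745 mmol/kg
[CO3²⁻] = α₂·DIC; α₂ = 0.004476, so [CO3²⁻] = 0.004476 × 3.745 = 0.0168 mmol/kg = 16.8 μmol/kg

[CO3²⁻] = 16.8 μmol/kg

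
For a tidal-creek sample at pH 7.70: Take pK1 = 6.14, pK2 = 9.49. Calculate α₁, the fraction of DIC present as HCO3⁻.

α₁ = 0.958

α₁ = 1 / (1 + [H⁺]/K1 + K2/[H⁺]) = 1 / (1 + 10^-1.56 + 10^-1.79)
   = 1 / (1 + 0.027542 + 0.016218) = 1/1.0438 = 0.9581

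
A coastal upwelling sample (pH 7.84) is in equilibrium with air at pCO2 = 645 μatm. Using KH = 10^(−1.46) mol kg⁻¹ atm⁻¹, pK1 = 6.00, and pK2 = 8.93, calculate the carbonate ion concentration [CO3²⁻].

[CO3²⁻] = 0.126 mmol/kg

[CO2*] = KH · pCO2 = 10^(−1.46) × 645×10^-6 = 2.236×10^-5 mol/kg
α₀ = 1/(1 + K1/[H⁺] + K1K2/[H⁺]²) = 1/(1 + 10^+1.84 + 10^+0.75) = 0.01319
DIC = [CO2*]/α₀ = 2.236×10^-5 / 0.01319 = 1.695 mmol/kg
[CO3²⁻] = α₂·DIC; α₂ = 0.07418, so [CO3²⁻] = 0.07418 × 1.695 = 0.126 mmol/kg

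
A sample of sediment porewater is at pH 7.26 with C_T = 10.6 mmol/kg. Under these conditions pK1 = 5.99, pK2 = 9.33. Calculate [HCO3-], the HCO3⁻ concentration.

[HCO3⁻] = 9.98 mmol/kg

α₁ = 1 / (1 + [H⁺]/K1 + K2/[H⁺]) = 1 / (1 + 10^-1.27 + 10^-2.07)
   = 1 / (1 + 0.053703 + 0.0085114) = 1/1.0622 = 0.9414
[HCO3⁻] = α₁ × DIC = 0.9414 × 10.6 = 9.98 mmol/kg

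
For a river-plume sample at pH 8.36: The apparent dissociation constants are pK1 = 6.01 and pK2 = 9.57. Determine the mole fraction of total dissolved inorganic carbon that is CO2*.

α₀ = 1 / (1 + K1/[H⁺] + K1K2/[H⁺]²) = 1 / (1 + 10^+2.35 + 10^+1.14)
   = 1 / (1 + 223.87 + 13.804) = 1/238.68 = 0.004190

α₀ = 0.00419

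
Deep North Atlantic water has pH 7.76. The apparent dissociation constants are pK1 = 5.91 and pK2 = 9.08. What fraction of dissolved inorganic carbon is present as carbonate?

α₂ = 0.0451

α₂ = 1 / (1 + [H⁺]/K2 + [H⁺]²/(K1K2)) = 1 / (1 + 10^+1.32 + 10^-0.53)
   = 1 / (1 + 20.893 + 0.29512) = 1/22.188 = 0.04507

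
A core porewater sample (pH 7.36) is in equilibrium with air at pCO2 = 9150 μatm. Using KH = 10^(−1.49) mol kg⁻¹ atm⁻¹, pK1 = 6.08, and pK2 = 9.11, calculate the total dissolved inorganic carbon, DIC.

DIC = 6.04 mmol/kg

[CO2*] = KH · pCO2 = 10^(−1.49) × 9150×10^-6 = 2.961×10^-4 mol/kg
α₀ = 1/(1 + K1/[H⁺] + K1K2/[H⁺]²) = 1/(1 + 10^+1.28 + 10^-0.47) = 0.04904
DIC = [CO2*]/α₀ = 2.961×10^-4 / 0.04904 = 6.04 mmol/kg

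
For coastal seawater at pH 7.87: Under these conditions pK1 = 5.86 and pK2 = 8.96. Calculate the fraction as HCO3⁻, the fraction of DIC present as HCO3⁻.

α₁ = 0.917

α₁ = 1 / (1 + [H⁺]/K1 + K2/[H⁺]) = 1 / (1 + 10^-2.01 + 10^-1.09)
   = 1 / (1 + 0.0097724 + 0.081283) = 1/1.0911 = 0.9165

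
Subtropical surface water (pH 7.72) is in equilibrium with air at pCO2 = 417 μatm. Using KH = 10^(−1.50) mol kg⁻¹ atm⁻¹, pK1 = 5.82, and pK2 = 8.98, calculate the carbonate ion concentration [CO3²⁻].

[CO2*] = KH · pCO2 = 10^(−1.50) × 417×10^-6 = 1.319×10^-5 mol/kg
α₀ = 1/(1 + K1/[H⁺] + K1K2/[H⁺]²) = 1/(1 + 10^+1.90 + 10^+0.64) = 0.01179
DIC = [CO2*]/α₀ = 1.319×10^-5 / 0.01179 = 1.118 mmol/kg
[CO3²⁻] = α₂·DIC; α₂ = 0.05148, so [CO3²⁻] = 0.05148 × 1.118 = 0.0576 mmol/kg

[CO3²⁻] = 0.0576 mmol/kg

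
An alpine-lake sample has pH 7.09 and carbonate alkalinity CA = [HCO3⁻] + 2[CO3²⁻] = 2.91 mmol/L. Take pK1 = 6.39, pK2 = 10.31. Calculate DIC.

CA = [HCO3⁻] + 2[CO3²⁻] = (α₁ + 2α₂)·DIC
At pH 7.09: [H⁺]/K1 = 10^-0.70 = 0.19953, K2/[H⁺] = 10^-3.22 = 0.00060256
α₁ = 1/(1 + 0.19953 + 0.00060256) = 1/1.2001 = 0.8332; α₂ = α₁·K2/[H⁺] = 0.0005021
α₁ + 2α₂ = 0.8342
DIC = CA / (α₁ + 2α₂) = 2.91 / 0.8342 = 3.49 mmol/L

DIC = 3.49 mmol/L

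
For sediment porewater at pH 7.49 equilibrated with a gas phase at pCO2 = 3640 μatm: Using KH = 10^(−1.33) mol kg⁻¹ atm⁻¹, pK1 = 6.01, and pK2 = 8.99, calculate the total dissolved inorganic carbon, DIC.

DIC = 5.47 mmol/kg

[CO2*] = KH · pCO2 = 10^(−1.33) × 3640×10^-6 = 1.703×10^-4 mol/kg
α₀ = 1/(1 + K1/[H⁺] + K1K2/[H⁺]²) = 1/(1 + 10^+1.48 + 10^-0.02) = 0.03110
DIC = [CO2*]/α₀ = 1.703×10^-4 / 0.03110 = 5.47 mmol/kg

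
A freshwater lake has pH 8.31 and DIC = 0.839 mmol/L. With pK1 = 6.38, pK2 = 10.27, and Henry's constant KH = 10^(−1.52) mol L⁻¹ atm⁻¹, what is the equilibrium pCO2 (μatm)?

α₀ = 1 / (1 + K1/[H⁺] + K1K2/[H⁺]²) = 1 / (1 + 10^+1.93 + 10^-0.03)
   = 1 / (1 + 85.114 + 0.93325) = 1/87.047 = 0.01149
[CO2*] = α₀ × DIC = 0.01149 × 0.839 = 0.009638 mmol/L = 9.638 μmol/L
pCO2 = [CO2*]/KH = 9.638×10^-6 / 3.020×10^-2 = 319 μatm

pCO2 = 319 μatm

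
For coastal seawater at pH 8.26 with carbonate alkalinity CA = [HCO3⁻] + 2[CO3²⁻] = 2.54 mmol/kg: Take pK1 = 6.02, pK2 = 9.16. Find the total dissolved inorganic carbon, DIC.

DIC = 2.30 mmol/kg

CA = [HCO3⁻] + 2[CO3²⁻] = (α₁ + 2α₂)·DIC
At pH 8.26: [H⁺]/K1 = 10^-2.24 = 0.0057544, K2/[H⁺] = 10^-0.90 = 0.12589
α₁ = 1/(1 + 0.0057544 + 0.12589) = 1/1.1316 = 0.8837; α₂ = α₁·K2/[H⁺] = 0.1112
α₁ + 2α₂ = 1.1062
DIC = CA / (α₁ + 2α₂) = 2.54 / 1.1062 = 2.30 mmol/kg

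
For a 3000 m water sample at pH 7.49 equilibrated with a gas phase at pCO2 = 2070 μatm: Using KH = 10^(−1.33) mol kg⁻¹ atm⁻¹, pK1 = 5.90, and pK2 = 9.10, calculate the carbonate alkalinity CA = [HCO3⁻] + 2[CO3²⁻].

CA = 3.95 mmol/kg

[CO2*] = KH · pCO2 = 10^(−1.33) × 2070×10^-6 = 9.682×10^-5 mol/kg
α₀ = 1/(1 + K1/[H⁺] + K1K2/[H⁺]²) = 1/(1 + 10^+1.59 + 10^-0.02) = 0.02447
DIC = [CO2*]/α₀ = 9.682×10^-5 / 0.02447 = 3.956 mmol/kg
CA = (α₁ + 2α₂)·DIC = (0.9522 + 2×0.02337) × 3.956 = 3.95 mmol/kg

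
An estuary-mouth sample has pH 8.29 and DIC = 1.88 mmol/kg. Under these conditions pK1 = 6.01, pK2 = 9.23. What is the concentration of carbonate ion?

[CO3²⁻] = 0.193 mmol/kg

α₂ = 1 / (1 + [H⁺]/K2 + [H⁺]²/(K1K2)) = 1 / (1 + 10^+0.94 + 10^-1.34)
   = 1 / (1 + 8.7096 + 0.045709) = 1/9.7553 = 0.1025
[CO3²⁻] = α₂ × DIC = 0.1025 × 1.88 = 0.193 mmol/kg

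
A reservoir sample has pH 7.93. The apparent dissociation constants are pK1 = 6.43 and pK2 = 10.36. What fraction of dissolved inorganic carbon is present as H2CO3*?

α₀ = 1 / (1 + K1/[H⁺] + K1K2/[H⁺]²) = 1 / (1 + 10^+1.50 + 10^-0.93)
   = 1 / (1 + 31.623 + 0.11749) = 1/32.740 = 0.03054

α₀ = 0.0305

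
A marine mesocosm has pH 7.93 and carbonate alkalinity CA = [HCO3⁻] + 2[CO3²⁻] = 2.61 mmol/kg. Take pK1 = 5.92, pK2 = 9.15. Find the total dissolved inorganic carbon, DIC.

CA = [HCO3⁻] + 2[CO3²⁻] = (α₁ + 2α₂)·DIC
At pH 7.93: [H⁺]/K1 = 10^-2.01 = 0.0097724, K2/[H⁺] = 10^-1.22 = 0.060256
α₁ = 1/(1 + 0.0097724 + 0.060256) = 1/1.0700 = 0.9346; α₂ = α₁·K2/[H⁺] = 0.05631
α₁ + 2α₂ = 1.0472
DIC = CA / (α₁ + 2α₂) = 2.61 / 1.0472 = 2.49 mmol/kg

DIC = 2.49 mmol/kg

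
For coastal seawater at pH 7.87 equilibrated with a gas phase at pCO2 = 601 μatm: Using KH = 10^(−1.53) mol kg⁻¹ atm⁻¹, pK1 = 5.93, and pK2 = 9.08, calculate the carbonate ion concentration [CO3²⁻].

[CO3²⁻] = 0.0953 mmol/kg

[CO2*] = KH · pCO2 = 10^(−1.53) × 601×10^-6 = 1.774×10^-5 mol/kg
α₀ = 1/(1 + K1/[H⁺] + K1K2/[H⁺]²) = 1/(1 + 10^+1.94 + 10^+0.73) = 0.01070
DIC = [CO2*]/α₀ = 1.774×10^-5 / 0.01070 = 1.658 mmol/kg
[CO3²⁻] = α₂·DIC; α₂ = 0.05746, so [CO3²⁻] = 0.05746 × 1.658 = 0.0953 mmol/kg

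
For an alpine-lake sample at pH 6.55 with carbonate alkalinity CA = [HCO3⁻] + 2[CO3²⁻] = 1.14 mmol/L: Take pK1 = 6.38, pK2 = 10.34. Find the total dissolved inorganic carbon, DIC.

DIC = 1.91 mmol/L

CA = [HCO3⁻] + 2[CO3²⁻] = (α₁ + 2α₂)·DIC
At pH 6.55: [H⁺]/K1 = 10^-0.17 = 0.67608, K2/[H⁺] = 10^-3.79 = 0.00016218
α₁ = 1/(1 + 0.67608 + 0.00016218) = 1/1.6762 = 0.5966; α₂ = α₁·K2/[H⁺] = 9.675×10^-5
α₁ + 2α₂ = 0.5968
DIC = CA / (α₁ + 2α₂) = 1.14 / 0.5968 = 1.91 mmol/L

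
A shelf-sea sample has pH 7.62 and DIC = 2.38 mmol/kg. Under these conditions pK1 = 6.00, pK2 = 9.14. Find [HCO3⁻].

[HCO3⁻] = 2.26 mmol/kg

α₁ = 1 / (1 + [H⁺]/K1 + K2/[H⁺]) = 1 / (1 + 10^-1.62 + 10^-1.52)
   = 1 / (1 + 0.023988 + 0.030200) = 1/1.0542 = 0.9486
[HCO3⁻] = α₁ × DIC = 0.9486 × 2.38 = 2.26 mmol/kg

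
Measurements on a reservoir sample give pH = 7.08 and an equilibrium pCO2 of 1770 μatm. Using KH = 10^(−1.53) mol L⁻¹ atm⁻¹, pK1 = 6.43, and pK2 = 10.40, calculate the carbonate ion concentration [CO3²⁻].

[CO2*] = KH · pCO2 = 10^(−1.53) × 1770×10^-6 = 5.224×10^-5 mol/L
α₀ = 1/(1 + K1/[H⁺] + K1K2/[H⁺]²) = 1/(1 + 10^+0.65 + 10^-2.67) = 0.1828
DIC = [CO2*]/α₀ = 5.224×10^-5 / 0.1828 = 0.2857 mmol/L
[CO3²⁻] = α₂·DIC; α₂ = 0.0003909, so [CO3²⁻] = 0.0003909 × 0.2857 = 0.000112 mmol/L = 0.112 μmol/L

[CO3²⁻] = 0.112 μmol/L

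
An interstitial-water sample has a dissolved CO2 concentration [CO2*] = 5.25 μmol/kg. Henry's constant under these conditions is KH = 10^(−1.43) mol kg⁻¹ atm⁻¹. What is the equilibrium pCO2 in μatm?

pCO2 = 141 μatm

KH = 10^(−1.43) = 3.715×10^-2 mol kg⁻¹ atm⁻¹
pCO2 = [CO2*]/KH = 5.25×10^-6 / 3.715×10^-2 = 1.41×10^-4 atm = 141 μatm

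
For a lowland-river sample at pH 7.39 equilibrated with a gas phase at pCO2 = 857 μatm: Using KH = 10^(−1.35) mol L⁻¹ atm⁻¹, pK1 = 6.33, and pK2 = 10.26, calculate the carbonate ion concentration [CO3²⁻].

[CO2*] = KH · pCO2 = 10^(−1.35) × 857×10^-6 = 3.828×10^-5 mol/L
α₀ = 1/(1 + K1/[H⁺] + K1K2/[H⁺]²) = 1/(1 + 10^+1.06 + 10^-1.81) = 0.08002
DIC = [CO2*]/α₀ = 3.828×10^-5 / 0.08002 = 0.4784 mmol/L
[CO3²⁻] = α₂·DIC; α₂ = 0.001239, so [CO3²⁻] = 0.001239 × 0.4784 = 0.000593 mmol/L = 0.593 μmol/L

[CO3²⁻] = 0.593 μmol/L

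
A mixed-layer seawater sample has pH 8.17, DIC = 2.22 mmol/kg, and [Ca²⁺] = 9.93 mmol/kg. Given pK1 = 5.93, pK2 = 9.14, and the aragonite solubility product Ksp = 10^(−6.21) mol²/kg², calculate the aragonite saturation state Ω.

Ω = 3.44

α₂ = 1 / (1 + [H⁺]/K2 + [H⁺]²/(K1K2)) = 1 / (1 + 10^+0.97 + 10^-1.27)
   = 1 / (1 + 9.3325 + 0.053703) = 1/10.386 = 0.09628
[CO3²⁻] = α₂ × DIC = 0.09628 × 2.22 = 0.2137 mmol/kg
Ksp = 10^(−6.21) = 6.166×10^-7
Ω = [Ca²⁺][CO3²⁻]/Ksp = (9.93×10^-3)(2.137×10^-4) / 6.166×10^-7 = 3.44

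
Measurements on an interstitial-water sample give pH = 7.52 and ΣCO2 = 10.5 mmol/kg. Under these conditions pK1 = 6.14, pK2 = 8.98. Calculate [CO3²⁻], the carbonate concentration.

α₂ = 1 / (1 + [H⁺]/K2 + [H⁺]²/(K1K2)) = 1 / (1 + 10^+1.46 + 10^+0.08)
   = 1 / (1 + 28.840 + 1.2023) = 1/31.043 = 0.03221
[CO3²⁻] = α₂ × DIC = 0.03221 × 10.5 = 0.338 mmol/kg

[CO3²⁻] = 0.338 mmol/kg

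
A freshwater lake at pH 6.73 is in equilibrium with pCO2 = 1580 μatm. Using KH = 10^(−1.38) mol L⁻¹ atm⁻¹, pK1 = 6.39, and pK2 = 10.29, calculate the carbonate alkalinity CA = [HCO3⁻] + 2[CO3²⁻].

[CO2*] = KH · pCO2 = 10^(−1.38) × 1580×10^-6 = 6.587×10^-5 mol/L
α₀ = 1/(1 + K1/[H⁺] + K1K2/[H⁺]²) = 1/(1 + 10^+0.34 + 10^-3.22) = 0.3136
DIC = [CO2*]/α₀ = 6.587×10^-5 / 0.3136 = 0.2100 mmol/L
CA = (α₁ + 2α₂)·DIC = (0.6862 + 2×0.0001890) × 0.2100 = 0.144 mmol/L

CA = 0.144 mmol/L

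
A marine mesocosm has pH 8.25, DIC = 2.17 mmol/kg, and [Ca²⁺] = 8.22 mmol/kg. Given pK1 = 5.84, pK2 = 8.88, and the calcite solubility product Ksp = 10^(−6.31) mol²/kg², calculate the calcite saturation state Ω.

Ω = 6.89

α₂ = 1 / (1 + [H⁺]/K2 + [H⁺]²/(K1K2)) = 1 / (1 + 10^+0.63 + 10^-1.78)
   = 1 / (1 + 4.2658 + 0.016596) = 1/5.2824 = 0.1893
[CO3²⁻] = α₂ × DIC = 0.1893 × 2.17 = 0.4108 mmol/kg
Ksp = 10^(−6.31) = 4.898×10^-7
Ω = [Ca²⁺][CO3²⁻]/Ksp = (8.22×10^-3)(4.108×10^-4) / 4.898×10^-7 = 6.89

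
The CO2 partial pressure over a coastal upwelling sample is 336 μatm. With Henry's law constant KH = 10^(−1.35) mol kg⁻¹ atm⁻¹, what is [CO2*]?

KH = 10^(−1.35) = 4.467×10^-2 mol kg⁻¹ atm⁻¹
[CO2*] = KH · pCO2 = 4.467×10^-2 × 336×10^-6 atm = 1.50×10^-5 mol/kg

[CO2*] = 15.0 μmol/kg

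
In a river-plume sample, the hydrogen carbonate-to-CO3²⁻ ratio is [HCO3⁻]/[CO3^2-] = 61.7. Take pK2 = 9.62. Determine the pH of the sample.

From K2 = [H⁺][CO3^2-]/[HCO3⁻]:  pH = pK2 − log₁₀([HCO3⁻]/[CO3^2-])
log₁₀(61.7) = +1.790
pH = 9.62 − (+1.790) = 7.83

pH = 7.83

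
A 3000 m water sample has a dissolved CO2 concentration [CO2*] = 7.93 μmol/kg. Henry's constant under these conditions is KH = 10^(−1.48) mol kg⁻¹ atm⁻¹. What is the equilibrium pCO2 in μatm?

pCO2 = 239 μatm

KH = 10^(−1.48) = 3.311×10^-2 mol kg⁻¹ atm⁻¹
pCO2 = [CO2*]/KH = 7.93×10^-6 / 3.311×10^-2 = 2.39×10^-4 atm = 239 μatm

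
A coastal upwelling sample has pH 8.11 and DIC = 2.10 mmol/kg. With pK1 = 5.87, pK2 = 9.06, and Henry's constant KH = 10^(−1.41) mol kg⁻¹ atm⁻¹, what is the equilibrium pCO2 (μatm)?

pCO2 = 278 μatm

α₀ = 1 / (1 + K1/[H⁺] + K1K2/[H⁺]²) = 1 / (1 + 10^+2.24 + 10^+1.29)
   = 1 / (1 + 173.78 + 19.498) = 1/194.28 = 0.005147
[CO2*] = α₀ × DIC = 0.005147 × 2.10 = 0.01081 mmol/kg = 10.81 μmol/kg
pCO2 = [CO2*]/KH = 1.081×10^-5 / 3.890×10^-2 = 278 μatm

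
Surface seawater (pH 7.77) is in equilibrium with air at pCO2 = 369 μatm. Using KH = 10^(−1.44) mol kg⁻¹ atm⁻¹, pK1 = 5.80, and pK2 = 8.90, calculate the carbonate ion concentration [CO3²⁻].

[CO3²⁻] = 0.0927 mmol/kg

[CO2*] = KH · pCO2 = 10^(−1.44) × 369×10^-6 = 1.340×10^-5 mol/kg
α₀ = 1/(1 + K1/[H⁺] + K1K2/[H⁺]²) = 1/(1 + 10^+1.97 + 10^+0.84) = 0.009877
DIC = [CO2*]/α₀ = 1.340×10^-5 / 0.009877 = 1.356 mmol/kg
[CO3²⁻] = α₂·DIC; α₂ = 0.06833, so [CO3²⁻] = 0.06833 × 1.356 = 0.0927 mmol/kg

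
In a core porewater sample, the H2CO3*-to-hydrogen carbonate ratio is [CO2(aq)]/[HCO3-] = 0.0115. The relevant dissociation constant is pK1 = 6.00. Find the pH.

pH = 7.94

From K1 = [H⁺][HCO3-]/[CO2(aq)]:  pH = pK1 − log₁₀([CO2(aq)]/[HCO3-])
log₁₀(0.0115) = -1.939
pH = 6.00 − (-1.939) = 7.94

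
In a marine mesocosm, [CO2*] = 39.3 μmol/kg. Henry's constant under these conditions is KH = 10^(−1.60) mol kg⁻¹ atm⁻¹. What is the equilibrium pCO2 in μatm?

pCO2 = 1560 μatm

KH = 10^(−1.60) = 2.512×10^-2 mol kg⁻¹ atm⁻¹
pCO2 = [CO2*]/KH = 39.3×10^-6 / 2.512×10^-2 = 1.56×10^-3 atm = 1560 μatm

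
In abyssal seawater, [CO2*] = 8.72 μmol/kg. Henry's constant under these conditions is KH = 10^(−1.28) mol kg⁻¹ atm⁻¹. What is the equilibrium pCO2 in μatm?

KH = 10^(−1.28) = 5.248×10^-2 mol kg⁻¹ atm⁻¹
pCO2 = [CO2*]/KH = 8.72×10^-6 / 5.248×10^-2 = 1.66×10^-4 atm = 166 μatm

pCO2 = 166 μatm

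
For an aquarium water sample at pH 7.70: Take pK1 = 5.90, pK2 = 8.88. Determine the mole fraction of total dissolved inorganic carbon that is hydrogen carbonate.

α₁ = 1 / (1 + [H⁺]/K1 + K2/[H⁺]) = 1 / (1 + 10^-1.80 + 10^-1.18)
   = 1 / (1 + 0.015849 + 0.066069) = 1/1.0819 = 0.9243

α₁ = 0.924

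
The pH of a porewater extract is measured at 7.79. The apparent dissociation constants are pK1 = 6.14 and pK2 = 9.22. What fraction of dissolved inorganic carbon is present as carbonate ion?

α₂ = 1 / (1 + [H⁺]/K2 + [H⁺]²/(K1K2)) = 1 / (1 + 10^+1.43 + 10^-0.22)
   = 1 / (1 + 26.915 + 0.60256) = 1/28.518 = 0.03507

α₂ = 0.0351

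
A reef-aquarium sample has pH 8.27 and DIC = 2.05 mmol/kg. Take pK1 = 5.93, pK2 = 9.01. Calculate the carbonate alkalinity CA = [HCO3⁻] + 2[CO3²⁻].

CA = 2.36 mmol/kg

CA = [HCO3⁻] + 2[CO3²⁻] = (α₁ + 2α₂)·DIC
At pH 8.27: [H⁺]/K1 = 10^-2.34 = 0.0045709, K2/[H⁺] = 10^-0.74 = 0.18197
α₁ = 1/(1 + 0.0045709 + 0.18197) = 1/1.1865 = 0.8428; α₂ = α₁·K2/[H⁺] = 0.1534
α₁ + 2α₂ = 1.1495
CA = 1.1495 × 2.05 = 2.36 mmol/kg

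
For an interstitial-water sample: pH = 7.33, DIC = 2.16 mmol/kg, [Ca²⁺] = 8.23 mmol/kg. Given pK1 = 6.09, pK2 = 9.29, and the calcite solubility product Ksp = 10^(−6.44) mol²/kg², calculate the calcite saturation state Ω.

α₂ = 1 / (1 + [H⁺]/K2 + [H⁺]²/(K1K2)) = 1 / (1 + 10^+1.96 + 10^+0.72)
   = 1 / (1 + 91.201 + 5.2481) = 1/97.449 = 0.01026
[CO3²⁻] = α₂ × DIC = 0.01026 × 2.16 = 0.02217 mmol/kg
Ksp = 10^(−6.44) = 3.631×10^-7
Ω = [Ca²⁺][CO3²⁻]/Ksp = (8.23×10^-3)(2.217×10^-5) / 3.631×10^-7 = 0.502

Ω = 0.502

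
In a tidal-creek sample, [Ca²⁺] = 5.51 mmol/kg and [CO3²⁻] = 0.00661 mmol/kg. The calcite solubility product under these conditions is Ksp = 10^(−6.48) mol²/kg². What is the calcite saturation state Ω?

Ω = 0.110

Ksp = 10^(−6.48) = 3.311×10^-7
Ω = [Ca²⁺][CO3²⁻]/Ksp = (5.51×10^-3)(0.00661×10^-3) / 3.311×10^-7 = 0.110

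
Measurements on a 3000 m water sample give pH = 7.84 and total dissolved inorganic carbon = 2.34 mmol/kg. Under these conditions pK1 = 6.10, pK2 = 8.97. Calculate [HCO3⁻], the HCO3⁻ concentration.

[HCO3⁻] = 2.14 mmol/kg

α₁ = 1 / (1 + [H⁺]/K1 + K2/[H⁺]) = 1 / (1 + 10^-1.74 + 10^-1.13)
   = 1 / (1 + 0.018197 + 0.074131) = 1/1.0923 = 0.9155
[HCO3⁻] = α₁ × DIC = 0.9155 × 2.34 = 2.14 mmol/kg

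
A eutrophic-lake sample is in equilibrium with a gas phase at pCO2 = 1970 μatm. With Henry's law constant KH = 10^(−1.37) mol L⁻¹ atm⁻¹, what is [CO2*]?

[CO2*] = 84.0 μmol/L

KH = 10^(−1.37) = 4.266×10^-2 mol L⁻¹ atm⁻¹
[CO2*] = KH · pCO2 = 4.266×10^-2 × 1970×10^-6 atm = 8.40×10^-5 mol/L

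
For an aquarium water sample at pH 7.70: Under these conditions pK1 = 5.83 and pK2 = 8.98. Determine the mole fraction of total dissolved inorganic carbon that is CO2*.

α₀ = 1 / (1 + K1/[H⁺] + K1K2/[H⁺]²) = 1 / (1 + 10^+1.87 + 10^+0.59)
   = 1 / (1 + 74.131 + 3.8905) = 1/79.021 = 0.01265

α₀ = 0.0127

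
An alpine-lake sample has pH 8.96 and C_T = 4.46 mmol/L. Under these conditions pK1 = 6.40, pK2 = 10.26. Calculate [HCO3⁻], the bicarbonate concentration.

α₁ = 1 / (1 + [H⁺]/K1 + K2/[H⁺]) = 1 / (1 + 10^-2.56 + 10^-1.30)
   = 1 / (1 + 0.0027542 + 0.050119) = 1/1.0529 = 0.9498
[HCO3⁻] = α₁ × DIC = 0.9498 × 4.46 = 4.24 mmol/L

[HCO3⁻] = 4.24 mmol/L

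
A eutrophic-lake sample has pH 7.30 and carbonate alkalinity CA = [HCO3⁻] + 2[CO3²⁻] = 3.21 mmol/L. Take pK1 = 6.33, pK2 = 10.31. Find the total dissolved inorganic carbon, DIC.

DIC = 3.55 mmol/L

CA = [HCO3⁻] + 2[CO3²⁻] = (α₁ + 2α₂)·DIC
At pH 7.30: [H⁺]/K1 = 10^-0.97 = 0.10715, K2/[H⁺] = 10^-3.01 = 0.00097724
α₁ = 1/(1 + 0.10715 + 0.00097724) = 1/1.1081 = 0.9024; α₂ = α₁·K2/[H⁺] = 0.0008819
α₁ + 2α₂ = 0.9042
DIC = CA / (α₁ + 2α₂) = 3.21 / 0.9042 = 3.55 mmol/L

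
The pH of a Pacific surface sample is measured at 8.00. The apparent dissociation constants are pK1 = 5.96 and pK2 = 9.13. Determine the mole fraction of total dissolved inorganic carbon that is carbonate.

α₂ = 0.0684

α₂ = 1 / (1 + [H⁺]/K2 + [H⁺]²/(K1K2)) = 1 / (1 + 10^+1.13 + 10^-0.91)
   = 1 / (1 + 13.490 + 0.12303) = 1/14.613 = 0.06843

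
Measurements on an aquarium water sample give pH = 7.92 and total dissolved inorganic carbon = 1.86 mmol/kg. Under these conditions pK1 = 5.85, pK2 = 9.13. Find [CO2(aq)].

α₀ = 1 / (1 + K1/[H⁺] + K1K2/[H⁺]²) = 1 / (1 + 10^+2.07 + 10^+0.86)
   = 1 / (1 + 117.49 + 7.2444) = 1/125.73 = 0.007953
[CO2*] = α₀ × DIC = 0.007953 × 1.86 = 0.0148 mmol/kg = 14.8 μmol/kg

[CO2*] = 14.8 μmol/kg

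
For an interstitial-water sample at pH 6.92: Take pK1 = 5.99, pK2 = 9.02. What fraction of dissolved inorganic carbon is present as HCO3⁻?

α₁ = 0.889

α₁ = 1 / (1 + [H⁺]/K1 + K2/[H⁺]) = 1 / (1 + 10^-0.93 + 10^-2.10)
   = 1 / (1 + 0.11749 + 0.0079433) = 1/1.1254 = 0.8885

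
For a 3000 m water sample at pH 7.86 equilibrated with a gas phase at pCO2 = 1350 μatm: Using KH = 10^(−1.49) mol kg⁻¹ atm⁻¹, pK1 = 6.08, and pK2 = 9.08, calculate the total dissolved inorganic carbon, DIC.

DIC = 2.83 mmol/kg

[CO2*] = KH · pCO2 = 10^(−1.49) × 1350×10^-6 = 4.369×10^-5 mol/kg
α₀ = 1/(1 + K1/[H⁺] + K1K2/[H⁺]²) = 1/(1 + 10^+1.78 + 10^+0.56) = 0.01541
DIC = [CO2*]/α₀ = 4.369×10^-5 / 0.01541 = 2.83 mmol/kg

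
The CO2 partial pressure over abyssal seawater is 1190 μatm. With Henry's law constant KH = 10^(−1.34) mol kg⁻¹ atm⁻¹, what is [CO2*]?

[CO2*] = 54.4 μmol/kg

KH = 10^(−1.34) = 4.571×10^-2 mol kg⁻¹ atm⁻¹
[CO2*] = KH · pCO2 = 4.571×10^-2 × 1190×10^-6 atm = 5.44×10^-5 mol/kg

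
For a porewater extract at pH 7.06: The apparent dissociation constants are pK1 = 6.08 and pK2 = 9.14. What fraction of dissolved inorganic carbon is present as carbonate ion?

α₂ = 0.00747

α₂ = 1 / (1 + [H⁺]/K2 + [H⁺]²/(K1K2)) = 1 / (1 + 10^+2.08 + 10^+1.10)
   = 1 / (1 + 120.23 + 12.589) = 1/133.82 = 0.007473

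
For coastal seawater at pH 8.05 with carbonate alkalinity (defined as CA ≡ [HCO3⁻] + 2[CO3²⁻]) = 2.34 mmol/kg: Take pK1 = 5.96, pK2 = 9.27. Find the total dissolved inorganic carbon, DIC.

DIC = 2.23 mmol/kg

CA = [HCO3⁻] + 2[CO3²⁻] = (α₁ + 2α₂)·DIC
At pH 8.05: [H⁺]/K1 = 10^-2.09 = 0.0081283, K2/[H⁺] = 10^-1.22 = 0.060256
α₁ = 1/(1 + 0.0081283 + 0.060256) = 1/1.0684 = 0.9360; α₂ = α₁·K2/[H⁺] = 0.05640
α₁ + 2α₂ = 1.0488
DIC = CA / (α₁ + 2α₂) = 2.34 / 1.0488 = 2.23 mmol/kg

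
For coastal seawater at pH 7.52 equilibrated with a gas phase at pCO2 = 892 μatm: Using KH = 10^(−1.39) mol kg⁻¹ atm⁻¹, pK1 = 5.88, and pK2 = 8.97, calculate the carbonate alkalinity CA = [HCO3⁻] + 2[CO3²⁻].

CA = 1.70 mmol/kg

[CO2*] = KH · pCO2 = 10^(−1.39) × 892×10^-6 = 3.634×10^-5 mol/kg
α₀ = 1/(1 + K1/[H⁺] + K1K2/[H⁺]²) = 1/(1 + 10^+1.64 + 10^+0.19) = 0.02164
DIC = [CO2*]/α₀ = 3.634×10^-5 / 0.02164 = 1.679 mmol/kg
CA = (α₁ + 2α₂)·DIC = (0.9448 + 2×0.03352) × 1.679 = 1.70 mmol/kg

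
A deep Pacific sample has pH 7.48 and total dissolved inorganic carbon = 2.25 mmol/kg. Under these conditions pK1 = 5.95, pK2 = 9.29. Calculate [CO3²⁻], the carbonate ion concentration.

[CO3²⁻] = 0.0333 mmol/kg

α₂ = 1 / (1 + [H⁺]/K2 + [H⁺]²/(K1K2)) = 1 / (1 + 10^+1.81 + 10^+0.28)
   = 1 / (1 + 64.565 + 1.9055) = 1/67.471 = 0.01482
[CO3²⁻] = α₂ × DIC = 0.01482 × 2.25 = 0.0333 mmol/kg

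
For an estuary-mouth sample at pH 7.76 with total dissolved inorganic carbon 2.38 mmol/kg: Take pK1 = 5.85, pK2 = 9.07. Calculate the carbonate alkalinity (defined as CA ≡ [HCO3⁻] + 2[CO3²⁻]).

CA = 2.46 mmol/kg

CA = [HCO3⁻] + 2[CO3²⁻] = (α₁ + 2α₂)·DIC
At pH 7.76: [H⁺]/K1 = 10^-1.91 = 0.012303, K2/[H⁺] = 10^-1.31 = 0.048978
α₁ = 1/(1 + 0.012303 + 0.048978) = 1/1.0613 = 0.9423; α₂ = α₁·K2/[H⁺] = 0.04615
α₁ + 2α₂ = 1.0346
CA = 1.0346 × 2.38 = 2.46 mmol/kg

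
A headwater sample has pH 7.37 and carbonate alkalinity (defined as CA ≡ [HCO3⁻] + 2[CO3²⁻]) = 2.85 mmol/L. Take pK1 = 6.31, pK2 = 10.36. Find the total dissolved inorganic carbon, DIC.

CA = [HCO3⁻] + 2[CO3²⁻] = (α₁ + 2α₂)·DIC
At pH 7.37: [H⁺]/K1 = 10^-1.06 = 0.087096, K2/[H⁺] = 10^-2.99 = 0.0010233
α₁ = 1/(1 + 0.087096 + 0.0010233) = 1/1.0881 = 0.9190; α₂ = α₁·K2/[H⁺] = 0.0009404
α₁ + 2α₂ = 0.9209
DIC = CA / (α₁ + 2α₂) = 2.85 / 0.9209 = 3.09 mmol/L

DIC = 3.09 mmol/L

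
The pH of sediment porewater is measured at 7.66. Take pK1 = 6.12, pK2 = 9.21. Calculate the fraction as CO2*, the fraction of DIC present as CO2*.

α₀ = 1 / (1 + K1/[H⁺] + K1K2/[H⁺]²) = 1 / (1 + 10^+1.54 + 10^-0.01)
   = 1 / (1 + 34.674 + 0.97724) = 1/36.651 = 0.02728

α₀ = 0.0273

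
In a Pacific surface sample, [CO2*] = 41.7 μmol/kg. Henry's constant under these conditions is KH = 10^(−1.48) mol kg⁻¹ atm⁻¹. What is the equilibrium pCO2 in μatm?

pCO2 = 1260 μatm

KH = 10^(−1.48) = 3.311×10^-2 mol kg⁻¹ atm⁻¹
pCO2 = [CO2*]/KH = 41.7×10^-6 / 3.311×10^-2 = 1.26×10^-3 atm = 1260 μatm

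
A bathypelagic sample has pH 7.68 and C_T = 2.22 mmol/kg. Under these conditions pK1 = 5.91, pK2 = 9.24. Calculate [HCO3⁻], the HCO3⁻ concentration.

[HCO3⁻] = 2.13 mmol/kg

α₁ = 1 / (1 + [H⁺]/K1 + K2/[H⁺]) = 1 / (1 + 10^-1.77 + 10^-1.56)
   = 1 / (1 + 0.016982 + 0.027542) = 1/1.0445 = 0.9574
[HCO3⁻] = α₁ × DIC = 0.9574 × 2.22 = 2.13 mmol/kg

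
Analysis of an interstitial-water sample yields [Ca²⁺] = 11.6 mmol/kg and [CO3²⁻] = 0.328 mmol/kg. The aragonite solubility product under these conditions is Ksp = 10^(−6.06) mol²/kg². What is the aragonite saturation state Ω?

Ω = 4.37

Ksp = 10^(−6.06) = 8.710×10^-7
Ω = [Ca²⁺][CO3²⁻]/Ksp = (11.6×10^-3)(0.328×10^-3) / 8.710×10^-7 = 4.37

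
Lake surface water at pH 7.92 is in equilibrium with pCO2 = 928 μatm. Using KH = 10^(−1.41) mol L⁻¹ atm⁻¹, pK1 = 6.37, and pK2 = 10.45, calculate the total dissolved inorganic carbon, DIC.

[CO2*] = KH · pCO2 = 10^(−1.41) × 928×10^-6 = 3.610×10^-5 mol/L
α₀ = 1/(1 + K1/[H⁺] + K1K2/[H⁺]²) = 1/(1 + 10^+1.55 + 10^-0.98) = 0.02733
DIC = [CO2*]/α₀ = 3.610×10^-5 / 0.02733 = 1.32 mmol/L

DIC = 1.32 mmol/L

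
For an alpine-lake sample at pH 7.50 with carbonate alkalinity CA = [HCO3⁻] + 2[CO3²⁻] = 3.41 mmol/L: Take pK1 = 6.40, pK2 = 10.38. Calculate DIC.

DIC = 3.68 mmol/L

CA = [HCO3⁻] + 2[CO3²⁻] = (α₁ + 2α₂)·DIC
At pH 7.50: [H⁺]/K1 = 10^-1.10 = 0.079433, K2/[H⁺] = 10^-2.88 = 0.0013183
α₁ = 1/(1 + 0.079433 + 0.0013183) = 1/1.0808 = 0.9253; α₂ = α₁·K2/[H⁺] = 0.001220
α₁ + 2α₂ = 0.9277
DIC = CA / (α₁ + 2α₂) = 3.41 / 0.9277 = 3.68 mmol/L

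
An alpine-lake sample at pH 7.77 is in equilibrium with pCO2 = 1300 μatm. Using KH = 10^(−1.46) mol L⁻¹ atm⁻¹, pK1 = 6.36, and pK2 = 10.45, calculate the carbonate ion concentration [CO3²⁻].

[CO3²⁻] = 2.42 μmol/L

[CO2*] = KH · pCO2 = 10^(−1.46) × 1300×10^-6 = 4.508×10^-5 mol/L
α₀ = 1/(1 + K1/[H⁺] + K1K2/[H⁺]²) = 1/(1 + 10^+1.41 + 10^-1.27) = 0.03737
DIC = [CO2*]/α₀ = 4.508×10^-5 / 0.03737 = 1.206 mmol/L
[CO3²⁻] = α₂·DIC; α₂ = 0.002007, so [CO3²⁻] = 0.002007 × 1.206 = 0.00242 mmol/L = 2.42 μmol/L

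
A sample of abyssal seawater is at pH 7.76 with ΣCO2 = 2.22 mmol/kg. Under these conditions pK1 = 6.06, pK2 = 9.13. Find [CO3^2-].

α₂ = 1 / (1 + [H⁺]/K2 + [H⁺]²/(K1K2)) = 1 / (1 + 10^+1.37 + 10^-0.33)
   = 1 / (1 + 23.442 + 0.46774) = 1/24.910 = 0.04014
[CO3²⁻] = α₂ × DIC = 0.04014 × 2.22 = 0.0891 mmol/kg

[CO3²⁻] = 0.0891 mmol/kg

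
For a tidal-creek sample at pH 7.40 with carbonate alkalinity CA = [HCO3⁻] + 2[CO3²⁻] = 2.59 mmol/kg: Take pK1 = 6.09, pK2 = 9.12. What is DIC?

CA = [HCO3⁻] + 2[CO3²⁻] = (α₁ + 2α₂)·DIC
At pH 7.40: [H⁺]/K1 = 10^-1.31 = 0.048978, K2/[H⁺] = 10^-1.72 = 0.019055
α₁ = 1/(1 + 0.048978 + 0.019055) = 1/1.0680 = 0.9363; α₂ = α₁·K2/[H⁺] = 0.01784
α₁ + 2α₂ = 0.9720
DIC = CA / (α₁ + 2α₂) = 2.59 / 0.9720 = 2.66 mmol/kg

DIC = 2.66 mmol/kg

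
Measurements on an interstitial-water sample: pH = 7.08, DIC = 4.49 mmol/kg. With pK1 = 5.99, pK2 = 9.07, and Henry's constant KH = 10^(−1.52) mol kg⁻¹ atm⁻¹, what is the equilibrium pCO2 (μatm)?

pCO2 = 1.11×10^4 μatm

α₀ = 1 / (1 + K1/[H⁺] + K1K2/[H⁺]²) = 1 / (1 + 10^+1.09 + 10^-0.90)
   = 1 / (1 + 12.303 + 0.12589) = 1/13.429 = 0.07447
[CO2*] = α₀ × DIC = 0.07447 × 4.49 = 0.3344 mmol/kg
pCO2 = [CO2*]/KH = 3.344×10^-4 / 3.020×10^-2 = 1.11×10^4 μatm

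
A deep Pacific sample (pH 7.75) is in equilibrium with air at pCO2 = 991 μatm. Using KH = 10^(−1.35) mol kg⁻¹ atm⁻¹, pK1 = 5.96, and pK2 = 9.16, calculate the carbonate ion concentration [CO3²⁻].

[CO2*] = KH · pCO2 = 10^(−1.35) × 991×10^-6 = 4.427×10^-5 mol/kg
α₀ = 1/(1 + K1/[H⁺] + K1K2/[H⁺]²) = 1/(1 + 10^+1.79 + 10^+0.38) = 0.01537
DIC = [CO2*]/α₀ = 4.427×10^-5 / 0.01537 = 2.880 mmol/kg
[CO3²⁻] = α₂·DIC; α₂ = 0.03687, so [CO3²⁻] = 0.03687 × 2.880 = 0.106 mmol/kg

[CO3²⁻] = 0.106 mmol/kg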